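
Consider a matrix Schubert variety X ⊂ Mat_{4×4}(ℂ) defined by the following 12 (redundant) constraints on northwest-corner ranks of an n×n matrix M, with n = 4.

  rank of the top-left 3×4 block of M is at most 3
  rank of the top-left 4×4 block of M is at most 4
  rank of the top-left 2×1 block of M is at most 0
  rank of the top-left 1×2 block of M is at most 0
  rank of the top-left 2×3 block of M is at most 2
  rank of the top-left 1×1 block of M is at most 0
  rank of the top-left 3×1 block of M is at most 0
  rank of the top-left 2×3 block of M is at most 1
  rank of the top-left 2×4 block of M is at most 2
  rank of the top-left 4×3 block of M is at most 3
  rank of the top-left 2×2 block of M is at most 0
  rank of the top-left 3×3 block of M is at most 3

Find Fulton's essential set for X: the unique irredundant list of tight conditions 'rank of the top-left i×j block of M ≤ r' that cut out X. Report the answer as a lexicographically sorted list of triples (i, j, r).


Reconstructing r_w from the 12 given conditions:

  i=1: 0 | 0 | 1 | 1
  i=2: 0 | 0 | 1 | 2
  i=3: 0 | 1 | 2 | 3
  i=4: 1 | 2 | 3 | 4

reading off 1-entries of Δ²R: w = (3, 4, 2, 1).

Rothe diagram D(w) (5 cells), 2 SE-corners (essential conditions):

[(2, 2, 0), (3, 1, 0)]


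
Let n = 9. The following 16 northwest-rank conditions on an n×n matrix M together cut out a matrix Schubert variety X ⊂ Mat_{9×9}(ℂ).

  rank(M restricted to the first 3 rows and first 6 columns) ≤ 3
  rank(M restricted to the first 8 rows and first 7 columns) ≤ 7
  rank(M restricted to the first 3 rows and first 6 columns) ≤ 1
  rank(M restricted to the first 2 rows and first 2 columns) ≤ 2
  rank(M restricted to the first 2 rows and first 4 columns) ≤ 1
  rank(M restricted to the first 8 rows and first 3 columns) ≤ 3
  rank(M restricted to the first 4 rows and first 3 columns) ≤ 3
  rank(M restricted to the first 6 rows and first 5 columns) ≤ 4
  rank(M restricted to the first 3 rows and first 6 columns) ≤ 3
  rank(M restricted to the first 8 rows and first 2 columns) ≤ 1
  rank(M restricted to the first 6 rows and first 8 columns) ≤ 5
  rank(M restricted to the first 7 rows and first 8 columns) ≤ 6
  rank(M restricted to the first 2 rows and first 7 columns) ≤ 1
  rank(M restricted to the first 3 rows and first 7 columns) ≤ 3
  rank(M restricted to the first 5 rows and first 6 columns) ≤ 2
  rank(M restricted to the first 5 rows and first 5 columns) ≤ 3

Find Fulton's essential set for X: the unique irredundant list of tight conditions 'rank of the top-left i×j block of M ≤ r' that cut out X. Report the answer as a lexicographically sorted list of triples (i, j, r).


Recovering R(i,j) via the rank-extension bound from the 16 conditions:

  row 1: 1 | 1 | 1 | 1 | 1 | 1 | 1 | 1 | 1
  row 2: 1 | 1 | 1 | 1 | 1 | 1 | 1 | 2 | 2
  row 3: 1 | 1 | 1 | 1 | 1 | 1 | 2 | 3 | 3
  row 4: 1 | 1 | 2 | 2 | 2 | 2 | 3 | 4 | 4
  row 5: 1 | 1 | 2 | 2 | 2 | 2 | 3 | 4 | 5
  row 6: 1 | 1 | 2 | 3 | 3 | 3 | 4 | 5 | 6
  row 7: 1 | 1 | 2 | 3 | 4 | 4 | 5 | 6 | 7
  row 8: 1 | 1 | 2 | 3 | 4 | 5 | 6 | 7 | 8
  row 9: 1 | 2 | 3 | 4 | 5 | 6 | 7 | 8 | 9

giving w = (1, 8, 7, 3, 9, 4, 5, 6, 2) via Δ²R.

ℓ(w)=19; the 4 essential cells (i,j,r):

[(2, 7, 1), (3, 6, 1), (5, 6, 2), (8, 2, 1)]


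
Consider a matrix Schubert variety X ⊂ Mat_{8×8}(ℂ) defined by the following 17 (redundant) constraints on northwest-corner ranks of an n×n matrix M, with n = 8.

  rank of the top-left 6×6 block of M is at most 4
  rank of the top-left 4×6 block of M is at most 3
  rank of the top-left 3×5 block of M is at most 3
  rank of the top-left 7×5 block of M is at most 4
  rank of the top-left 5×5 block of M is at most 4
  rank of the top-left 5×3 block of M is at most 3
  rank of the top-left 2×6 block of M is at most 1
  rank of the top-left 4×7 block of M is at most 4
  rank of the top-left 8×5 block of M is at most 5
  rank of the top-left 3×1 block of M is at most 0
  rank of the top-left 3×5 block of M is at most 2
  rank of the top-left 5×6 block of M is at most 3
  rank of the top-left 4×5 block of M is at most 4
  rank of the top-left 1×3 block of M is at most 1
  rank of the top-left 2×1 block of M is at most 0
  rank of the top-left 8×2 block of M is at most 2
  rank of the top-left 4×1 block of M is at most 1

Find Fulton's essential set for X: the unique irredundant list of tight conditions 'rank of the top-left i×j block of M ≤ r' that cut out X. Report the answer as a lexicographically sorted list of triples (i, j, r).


The tightest implied rank at each (i,j), from the 17 conditions:

  R[1]: 0 1 1 1 1 1 1 1
  R[2]: 0 1 1 1 1 1 2 2
  R[3]: 0 1 2 2 2 2 3 3
  R[4]: 1 2 3 3 3 3 4 4
  R[5]: 1 2 3 3 3 3 4 5
  R[6]: 1 2 3 4 4 4 5 6
  R[7]: 1 2 3 4 4 5 6 7
  R[8]: 1 2 3 4 5 6 7 8

reading off 1-entries of Δ²R: w = (2, 7, 3, 1, 8, 4, 6, 5).

Rothe diagram D(w) (11 cells), 4 SE-corners (essential conditions):

[(2, 6, 1), (3, 1, 0), (5, 6, 3), (7, 5, 4)]


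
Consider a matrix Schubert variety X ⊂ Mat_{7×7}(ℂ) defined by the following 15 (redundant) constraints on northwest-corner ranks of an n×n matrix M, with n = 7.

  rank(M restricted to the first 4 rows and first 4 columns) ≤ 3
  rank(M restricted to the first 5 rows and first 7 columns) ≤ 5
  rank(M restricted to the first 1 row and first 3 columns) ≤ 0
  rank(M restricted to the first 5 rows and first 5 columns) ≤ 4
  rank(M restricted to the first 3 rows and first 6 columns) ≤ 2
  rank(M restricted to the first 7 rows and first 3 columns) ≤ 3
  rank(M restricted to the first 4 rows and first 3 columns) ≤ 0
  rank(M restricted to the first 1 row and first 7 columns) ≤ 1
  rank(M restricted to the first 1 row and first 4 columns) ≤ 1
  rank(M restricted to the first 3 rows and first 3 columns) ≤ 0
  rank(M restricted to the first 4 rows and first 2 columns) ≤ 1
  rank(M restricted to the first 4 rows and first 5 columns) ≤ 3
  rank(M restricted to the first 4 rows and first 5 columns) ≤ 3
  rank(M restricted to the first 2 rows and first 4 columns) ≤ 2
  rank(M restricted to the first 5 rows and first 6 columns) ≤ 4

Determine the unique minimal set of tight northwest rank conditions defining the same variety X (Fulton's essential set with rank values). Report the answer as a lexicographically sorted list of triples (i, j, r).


Computing R[i][j] = min implied NW-rank bound (n=7, 15 conditions):

  row 1: 0 | 0 | 0 | 1 | 1 | 1 | 1
  row 2: 0 | 0 | 0 | 1 | 2 | 2 | 2
  row 3: 0 | 0 | 0 | 1 | 2 | 2 | 3
  row 4: 0 | 0 | 0 | 1 | 2 | 3 | 4
  row 5: 1 | 1 | 1 | 2 | 3 | 4 | 5
  row 6: 1 | 2 | 2 | 3 | 4 | 5 | 6
  row 7: 1 | 2 | 3 | 4 | 5 | 6 | 7

giving w = (4, 5, 7, 6, 1, 2, 3) via Δ²R.

Rothe diagram D(w) (13 cells), 2 SE-corners (essential conditions):

[(3, 6, 2), (4, 3, 0)]


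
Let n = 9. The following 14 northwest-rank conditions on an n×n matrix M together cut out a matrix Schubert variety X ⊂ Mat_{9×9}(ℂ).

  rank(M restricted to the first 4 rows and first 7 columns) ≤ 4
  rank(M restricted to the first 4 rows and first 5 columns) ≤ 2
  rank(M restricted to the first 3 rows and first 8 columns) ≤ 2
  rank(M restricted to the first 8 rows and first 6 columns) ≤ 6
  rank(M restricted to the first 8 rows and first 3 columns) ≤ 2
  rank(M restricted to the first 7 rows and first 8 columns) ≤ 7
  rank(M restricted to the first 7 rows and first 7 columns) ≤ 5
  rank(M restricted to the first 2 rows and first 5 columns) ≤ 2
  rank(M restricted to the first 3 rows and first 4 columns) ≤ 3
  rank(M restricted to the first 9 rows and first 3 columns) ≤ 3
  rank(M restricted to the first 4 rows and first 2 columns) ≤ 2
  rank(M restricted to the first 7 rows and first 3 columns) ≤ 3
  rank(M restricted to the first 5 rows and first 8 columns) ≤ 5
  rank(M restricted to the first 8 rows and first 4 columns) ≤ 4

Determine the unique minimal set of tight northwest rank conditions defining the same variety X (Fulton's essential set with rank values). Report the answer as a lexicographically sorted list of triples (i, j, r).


Recovering R(i,j) via the rank-extension bound from the 14 conditions:

  R[1]: 1, 1, 1, 1, 1, 1, 1, 1, 1
  R[2]: 1, 2, 2, 2, 2, 2, 2, 2, 2
  R[3]: 1, 2, 2, 2, 2, 2, 2, 2, 3
  R[4]: 1, 2, 2, 2, 2, 3, 3, 3, 4
  R[5]: 1, 2, 2, 3, 3, 4, 4, 4, 5
  R[6]: 1, 2, 2, 3, 4, 5, 5, 5, 6
  R[7]: 1, 2, 2, 3, 4, 5, 5, 6, 7
  R[8]: 1, 2, 2, 3, 4, 5, 6, 7, 8
  R[9]: 1, 2, 3, 4, 5, 6, 7, 8, 9

the unique w with this rank table is (1, 2, 9, 6, 4, 5, 8, 7, 3).

Rothe diagram D(w) (14 cells), 4 SE-corners (essential conditions):

[(3, 8, 2), (4, 5, 2), (7, 7, 5), (8, 3, 2)]


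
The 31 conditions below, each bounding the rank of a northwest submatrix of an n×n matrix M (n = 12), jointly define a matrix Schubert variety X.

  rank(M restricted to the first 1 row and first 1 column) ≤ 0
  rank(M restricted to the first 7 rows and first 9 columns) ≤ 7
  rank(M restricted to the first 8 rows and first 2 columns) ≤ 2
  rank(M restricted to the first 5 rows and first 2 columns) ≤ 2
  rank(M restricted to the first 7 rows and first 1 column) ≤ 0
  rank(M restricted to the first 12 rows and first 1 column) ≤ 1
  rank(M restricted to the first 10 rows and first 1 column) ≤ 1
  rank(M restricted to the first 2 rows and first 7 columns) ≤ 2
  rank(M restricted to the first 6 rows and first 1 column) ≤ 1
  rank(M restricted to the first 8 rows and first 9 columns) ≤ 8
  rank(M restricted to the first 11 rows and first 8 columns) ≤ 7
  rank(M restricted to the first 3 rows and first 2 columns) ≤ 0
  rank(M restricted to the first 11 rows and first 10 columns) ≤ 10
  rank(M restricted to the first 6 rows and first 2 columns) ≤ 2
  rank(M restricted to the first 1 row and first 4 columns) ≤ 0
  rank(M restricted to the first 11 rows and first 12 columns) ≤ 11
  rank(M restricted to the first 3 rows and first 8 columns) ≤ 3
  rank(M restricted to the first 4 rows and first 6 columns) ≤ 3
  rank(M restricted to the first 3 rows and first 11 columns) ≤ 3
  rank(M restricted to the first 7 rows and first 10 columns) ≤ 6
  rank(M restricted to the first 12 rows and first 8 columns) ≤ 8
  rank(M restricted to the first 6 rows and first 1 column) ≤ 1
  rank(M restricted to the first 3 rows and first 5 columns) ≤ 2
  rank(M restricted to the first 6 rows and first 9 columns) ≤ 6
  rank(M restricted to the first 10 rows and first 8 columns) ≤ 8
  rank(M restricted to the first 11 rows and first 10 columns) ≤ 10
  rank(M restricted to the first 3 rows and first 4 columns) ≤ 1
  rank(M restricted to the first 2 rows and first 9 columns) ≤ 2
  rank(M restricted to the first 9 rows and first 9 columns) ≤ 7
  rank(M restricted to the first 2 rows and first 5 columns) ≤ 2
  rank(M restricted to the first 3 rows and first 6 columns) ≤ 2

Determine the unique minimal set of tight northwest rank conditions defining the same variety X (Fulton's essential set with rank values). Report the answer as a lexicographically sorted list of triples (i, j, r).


Recovering R(i,j) via the rank-extension bound from the 31 conditions:

  R[1]: 0 | 0 | 0 | 0 | 1 | 1 | 1 | 1 | 1 | 1 | 1 | 1
  R[2]: 0 | 0 | 1 | 1 | 2 | 2 | 2 | 2 | 2 | 2 | 2 | 2
  R[3]: 0 | 0 | 1 | 1 | 2 | 2 | 3 | 3 | 3 | 3 | 3 | 3
  R[4]: 0 | 1 | 2 | 2 | 3 | 3 | 4 | 4 | 4 | 4 | 4 | 4
  R[5]: 0 | 1 | 2 | 3 | 4 | 4 | 5 | 5 | 5 | 5 | 5 | 5
  R[6]: 0 | 1 | 2 | 3 | 4 | 5 | 6 | 6 | 6 | 6 | 6 | 6
  R[7]: 0 | 1 | 2 | 3 | 4 | 5 | 6 | 6 | 6 | 6 | 7 | 7
  R[8]: 1 | 2 | 3 | 4 | 5 | 6 | 7 | 7 | 7 | 7 | 8 | 8
  R[9]: 1 | 2 | 3 | 4 | 5 | 6 | 7 | 7 | 7 | 8 | 9 | 9
  R[10]: 1 | 2 | 3 | 4 | 5 | 6 | 7 | 7 | 8 | 9 | 10 | 10
  R[11]: 1 | 2 | 3 | 4 | 5 | 6 | 7 | 7 | 8 | 9 | 10 | 11
  R[12]: 1 | 2 | 3 | 4 | 5 | 6 | 7 | 8 | 9 | 10 | 11 | 12

the unique w with this rank table is (5, 3, 7, 2, 4, 6, 11, 1, 10, 9, 12, 8).

Fulton essential set (8 of the 21 Rothe cells):

[(1, 4, 0), (3, 2, 0), (3, 4, 1), (3, 6, 2), (7, 1, 0), (7, 10, 6), (9, 9, 7), (11, 8, 7)]


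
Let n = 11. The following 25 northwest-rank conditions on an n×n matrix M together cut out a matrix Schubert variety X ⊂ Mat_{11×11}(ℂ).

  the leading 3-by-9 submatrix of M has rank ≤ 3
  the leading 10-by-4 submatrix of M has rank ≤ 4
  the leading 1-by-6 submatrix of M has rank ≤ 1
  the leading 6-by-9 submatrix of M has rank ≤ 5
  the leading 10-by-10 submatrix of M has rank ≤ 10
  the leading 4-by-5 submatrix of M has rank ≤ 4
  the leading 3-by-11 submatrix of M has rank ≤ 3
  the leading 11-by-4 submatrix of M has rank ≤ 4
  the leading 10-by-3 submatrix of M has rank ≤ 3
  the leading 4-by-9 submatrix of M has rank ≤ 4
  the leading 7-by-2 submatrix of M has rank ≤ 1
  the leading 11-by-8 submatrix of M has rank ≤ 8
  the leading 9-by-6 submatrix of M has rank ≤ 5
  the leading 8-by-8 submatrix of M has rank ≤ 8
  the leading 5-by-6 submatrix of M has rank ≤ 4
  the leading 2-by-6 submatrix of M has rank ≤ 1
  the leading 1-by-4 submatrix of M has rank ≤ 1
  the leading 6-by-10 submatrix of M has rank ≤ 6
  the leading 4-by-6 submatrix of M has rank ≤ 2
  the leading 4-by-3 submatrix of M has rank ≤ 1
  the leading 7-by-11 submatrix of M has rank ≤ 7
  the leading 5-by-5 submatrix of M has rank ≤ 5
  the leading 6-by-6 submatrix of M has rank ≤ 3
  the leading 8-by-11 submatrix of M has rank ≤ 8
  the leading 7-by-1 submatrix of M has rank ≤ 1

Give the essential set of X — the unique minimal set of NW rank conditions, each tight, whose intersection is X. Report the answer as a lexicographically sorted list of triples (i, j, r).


Computing R[i][j] = min implied NW-rank bound (n=11, 25 conditions):

  i=1: 1 | 1 | 1 | 1 | 1 | 1 | 1 | 1 | 1 | 1 | 1
  i=2: 1 | 1 | 1 | 1 | 1 | 1 | 2 | 2 | 2 | 2 | 2
  i=3: 1 | 1 | 1 | 2 | 2 | 2 | 3 | 3 | 3 | 3 | 3
  i=4: 1 | 1 | 1 | 2 | 2 | 2 | 3 | 4 | 4 | 4 | 4
  i=5: 1 | 1 | 2 | 3 | 3 | 3 | 4 | 5 | 5 | 5 | 5
  i=6: 1 | 1 | 2 | 3 | 3 | 3 | 4 | 5 | 5 | 6 | 6
  i=7: 1 | 1 | 2 | 3 | 4 | 4 | 5 | 6 | 6 | 7 | 7
  i=8: 1 | 2 | 3 | 4 | 5 | 5 | 6 | 7 | 7 | 8 | 8
  i=9: 1 | 2 | 3 | 4 | 5 | 5 | 6 | 7 | 8 | 9 | 9
  i=10: 1 | 2 | 3 | 4 | 5 | 6 | 7 | 8 | 9 | 10 | 10
  i=11: 1 | 2 | 3 | 4 | 5 | 6 | 7 | 8 | 9 | 10 | 11

second differences of R give the permutation w = (1, 7, 4, 8, 3, 10, 5, 2, 9, 6, 11).

ℓ(w)=18; the 7 essential cells (i,j,r):

[(2, 6, 1), (4, 3, 1), (4, 6, 2), (6, 6, 3), (6, 9, 5), (7, 2, 1), (9, 6, 5)]


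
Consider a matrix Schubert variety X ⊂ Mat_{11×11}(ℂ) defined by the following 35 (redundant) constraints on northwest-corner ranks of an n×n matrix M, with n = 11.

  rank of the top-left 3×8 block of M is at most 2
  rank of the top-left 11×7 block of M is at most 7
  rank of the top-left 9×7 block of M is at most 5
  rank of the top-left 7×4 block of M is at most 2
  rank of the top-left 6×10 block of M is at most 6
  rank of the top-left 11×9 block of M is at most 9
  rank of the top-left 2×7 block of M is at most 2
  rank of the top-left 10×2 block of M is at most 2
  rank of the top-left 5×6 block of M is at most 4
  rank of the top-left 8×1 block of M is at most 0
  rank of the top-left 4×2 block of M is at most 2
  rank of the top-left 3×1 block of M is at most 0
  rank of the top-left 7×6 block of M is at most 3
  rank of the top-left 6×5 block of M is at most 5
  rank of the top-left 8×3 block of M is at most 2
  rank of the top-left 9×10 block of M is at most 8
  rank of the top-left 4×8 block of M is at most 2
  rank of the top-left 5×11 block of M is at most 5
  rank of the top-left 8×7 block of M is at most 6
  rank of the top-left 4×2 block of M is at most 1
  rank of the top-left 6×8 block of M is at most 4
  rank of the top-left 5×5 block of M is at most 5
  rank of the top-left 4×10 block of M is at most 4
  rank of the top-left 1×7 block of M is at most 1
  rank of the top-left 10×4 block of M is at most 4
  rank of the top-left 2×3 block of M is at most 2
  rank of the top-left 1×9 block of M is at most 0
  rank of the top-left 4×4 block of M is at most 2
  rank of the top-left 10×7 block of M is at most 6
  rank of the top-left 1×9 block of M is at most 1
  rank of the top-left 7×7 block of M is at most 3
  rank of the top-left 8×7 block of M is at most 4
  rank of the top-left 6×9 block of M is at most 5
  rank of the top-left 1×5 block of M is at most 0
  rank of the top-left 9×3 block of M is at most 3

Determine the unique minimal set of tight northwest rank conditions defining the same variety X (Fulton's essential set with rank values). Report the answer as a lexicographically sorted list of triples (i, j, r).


Computing R[i][j] = min implied NW-rank bound (n=11, 35 conditions):

  row 1: 0 | 0 | 0 | 0 | 0 | 0 | 0 | 0 | 0 | 1 | 1
  row 2: 0 | 1 | 1 | 1 | 1 | 1 | 1 | 1 | 1 | 2 | 2
  row 3: 0 | 1 | 2 | 2 | 2 | 2 | 2 | 2 | 2 | 3 | 3
  row 4: 0 | 1 | 2 | 2 | 2 | 2 | 2 | 2 | 3 | 4 | 4
  row 5: 0 | 1 | 2 | 2 | 3 | 3 | 3 | 3 | 4 | 5 | 5
  row 6: 0 | 1 | 2 | 2 | 3 | 3 | 3 | 4 | 5 | 6 | 6
  row 7: 0 | 1 | 2 | 2 | 3 | 3 | 3 | 4 | 5 | 6 | 7
  row 8: 0 | 1 | 2 | 3 | 4 | 4 | 4 | 5 | 6 | 7 | 8
  row 9: 1 | 2 | 3 | 4 | 5 | 5 | 5 | 6 | 7 | 8 | 9
  row 10: 1 | 2 | 3 | 4 | 5 | 6 | 6 | 7 | 8 | 9 | 10
  row 11: 1 | 2 | 3 | 4 | 5 | 6 | 7 | 8 | 9 | 10 | 11

the unique w with this rank table is (10, 2, 3, 9, 5, 8, 11, 4, 1, 6, 7).

|D(w)|=28, |Ess(w)|=5:

[(1, 9, 0), (4, 8, 2), (7, 4, 2), (7, 7, 3), (8, 1, 0)]


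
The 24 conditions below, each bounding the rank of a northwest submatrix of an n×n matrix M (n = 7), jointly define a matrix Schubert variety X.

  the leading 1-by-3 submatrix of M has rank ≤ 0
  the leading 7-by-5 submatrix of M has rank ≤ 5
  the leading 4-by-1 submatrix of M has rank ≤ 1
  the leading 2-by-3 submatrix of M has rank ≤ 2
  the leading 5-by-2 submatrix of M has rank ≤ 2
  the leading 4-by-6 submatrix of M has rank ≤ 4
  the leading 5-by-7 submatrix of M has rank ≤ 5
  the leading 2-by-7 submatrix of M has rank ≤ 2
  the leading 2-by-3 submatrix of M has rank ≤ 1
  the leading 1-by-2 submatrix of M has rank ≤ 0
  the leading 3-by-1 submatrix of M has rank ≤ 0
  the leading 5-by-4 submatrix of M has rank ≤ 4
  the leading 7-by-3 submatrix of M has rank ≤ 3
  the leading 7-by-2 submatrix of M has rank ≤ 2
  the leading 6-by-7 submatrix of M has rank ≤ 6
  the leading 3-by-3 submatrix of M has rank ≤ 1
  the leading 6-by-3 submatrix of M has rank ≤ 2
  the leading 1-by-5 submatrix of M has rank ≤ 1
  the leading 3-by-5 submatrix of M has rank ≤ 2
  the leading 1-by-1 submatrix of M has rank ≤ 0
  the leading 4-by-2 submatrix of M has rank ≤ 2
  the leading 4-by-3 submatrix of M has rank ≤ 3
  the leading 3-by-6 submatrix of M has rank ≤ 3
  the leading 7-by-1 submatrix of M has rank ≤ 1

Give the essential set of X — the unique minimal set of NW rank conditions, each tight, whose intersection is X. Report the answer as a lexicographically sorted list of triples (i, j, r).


The tightest implied rank at each (i,j), from the 24 conditions:

  row 1: 0  0  0  1  1  1  1
  row 2: 0  1  1  2  2  2  2
  row 3: 0  1  1  2  2  3  3
  row 4: 1  2  2  3  3  4  4
  row 5: 1  2  2  3  4  5  5
  row 6: 1  2  2  3  4  5  6
  row 7: 1  2  3  4  5  6  7

hence w(1..7) = (4, 2, 6, 1, 5, 7, 3).

Rothe diagram D(w) (9 cells), 5 SE-corners (essential conditions):

[(1, 3, 0), (3, 1, 0), (3, 3, 1), (3, 5, 2), (6, 3, 2)]


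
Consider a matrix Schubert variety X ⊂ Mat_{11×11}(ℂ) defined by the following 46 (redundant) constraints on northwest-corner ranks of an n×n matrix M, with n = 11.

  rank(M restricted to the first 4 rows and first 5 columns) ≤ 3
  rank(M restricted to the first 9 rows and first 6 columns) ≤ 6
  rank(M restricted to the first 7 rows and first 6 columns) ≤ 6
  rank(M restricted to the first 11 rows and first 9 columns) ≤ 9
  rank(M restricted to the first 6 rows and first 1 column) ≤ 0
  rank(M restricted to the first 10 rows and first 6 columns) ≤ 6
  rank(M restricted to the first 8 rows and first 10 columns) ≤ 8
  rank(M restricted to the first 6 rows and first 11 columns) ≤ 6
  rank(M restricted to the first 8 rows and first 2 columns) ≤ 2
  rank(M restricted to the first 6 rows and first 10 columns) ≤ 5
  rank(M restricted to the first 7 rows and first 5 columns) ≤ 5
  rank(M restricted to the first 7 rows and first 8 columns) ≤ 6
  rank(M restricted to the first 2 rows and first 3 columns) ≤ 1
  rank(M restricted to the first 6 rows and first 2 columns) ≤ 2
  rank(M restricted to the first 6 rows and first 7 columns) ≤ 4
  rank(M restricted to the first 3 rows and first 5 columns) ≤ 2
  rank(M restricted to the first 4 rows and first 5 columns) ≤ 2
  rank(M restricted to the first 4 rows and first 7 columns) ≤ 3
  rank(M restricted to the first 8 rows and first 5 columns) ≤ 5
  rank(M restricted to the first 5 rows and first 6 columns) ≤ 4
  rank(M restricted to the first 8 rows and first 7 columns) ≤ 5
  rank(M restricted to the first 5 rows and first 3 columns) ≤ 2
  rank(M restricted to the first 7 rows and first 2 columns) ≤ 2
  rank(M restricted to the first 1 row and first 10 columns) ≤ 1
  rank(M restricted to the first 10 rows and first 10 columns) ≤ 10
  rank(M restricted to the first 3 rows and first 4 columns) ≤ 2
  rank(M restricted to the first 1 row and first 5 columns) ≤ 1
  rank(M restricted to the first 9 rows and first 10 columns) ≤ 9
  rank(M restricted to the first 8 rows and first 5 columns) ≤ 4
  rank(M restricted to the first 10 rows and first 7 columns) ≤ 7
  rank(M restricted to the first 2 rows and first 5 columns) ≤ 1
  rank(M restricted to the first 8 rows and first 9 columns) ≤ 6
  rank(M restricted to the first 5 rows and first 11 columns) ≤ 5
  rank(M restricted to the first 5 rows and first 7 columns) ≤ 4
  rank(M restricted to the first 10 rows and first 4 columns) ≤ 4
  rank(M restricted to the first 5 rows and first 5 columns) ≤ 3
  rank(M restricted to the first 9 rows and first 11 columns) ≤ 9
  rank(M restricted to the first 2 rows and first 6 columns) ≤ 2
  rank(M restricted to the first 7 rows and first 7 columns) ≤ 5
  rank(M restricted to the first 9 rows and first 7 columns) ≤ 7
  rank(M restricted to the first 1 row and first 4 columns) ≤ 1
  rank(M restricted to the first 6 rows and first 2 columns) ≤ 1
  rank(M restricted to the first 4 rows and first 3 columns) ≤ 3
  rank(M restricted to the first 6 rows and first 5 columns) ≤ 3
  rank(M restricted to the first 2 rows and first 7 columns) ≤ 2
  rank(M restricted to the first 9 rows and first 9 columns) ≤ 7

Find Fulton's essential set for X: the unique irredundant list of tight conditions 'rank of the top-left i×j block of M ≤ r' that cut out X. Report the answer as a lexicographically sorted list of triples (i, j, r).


The tightest implied rank at each (i,j), from the 46 conditions:

  i=1: 0 1 1 1 1 1 1 1 1 1 1
  i=2: 0 1 1 1 1 2 2 2 2 2 2
  i=3: 0 1 2 2 2 3 3 3 3 3 3
  i=4: 0 1 2 2 2 3 3 4 4 4 4
  i=5: 0 1 2 3 3 4 4 5 5 5 5
  i=6: 0 1 2 3 3 4 4 5 5 5 6
  i=7: 1 2 3 4 4 5 5 6 6 6 7
  i=8: 1 2 3 4 4 5 5 6 6 7 8
  i=9: 1 2 3 4 5 6 6 7 7 8 9
  i=10: 1 2 3 4 5 6 7 8 8 9 10
  i=11: 1 2 3 4 5 6 7 8 9 10 11

giving w = (2, 6, 3, 8, 4, 11, 1, 10, 5, 7, 9) via Δ²R.

ℓ(w)=19; the 10 essential cells (i,j,r):

[(2, 5, 1), (4, 5, 2), (4, 7, 3), (6, 1, 0), (6, 5, 3), (6, 7, 4), (6, 10, 5), (8, 5, 4), (8, 7, 5), (8, 9, 6)]


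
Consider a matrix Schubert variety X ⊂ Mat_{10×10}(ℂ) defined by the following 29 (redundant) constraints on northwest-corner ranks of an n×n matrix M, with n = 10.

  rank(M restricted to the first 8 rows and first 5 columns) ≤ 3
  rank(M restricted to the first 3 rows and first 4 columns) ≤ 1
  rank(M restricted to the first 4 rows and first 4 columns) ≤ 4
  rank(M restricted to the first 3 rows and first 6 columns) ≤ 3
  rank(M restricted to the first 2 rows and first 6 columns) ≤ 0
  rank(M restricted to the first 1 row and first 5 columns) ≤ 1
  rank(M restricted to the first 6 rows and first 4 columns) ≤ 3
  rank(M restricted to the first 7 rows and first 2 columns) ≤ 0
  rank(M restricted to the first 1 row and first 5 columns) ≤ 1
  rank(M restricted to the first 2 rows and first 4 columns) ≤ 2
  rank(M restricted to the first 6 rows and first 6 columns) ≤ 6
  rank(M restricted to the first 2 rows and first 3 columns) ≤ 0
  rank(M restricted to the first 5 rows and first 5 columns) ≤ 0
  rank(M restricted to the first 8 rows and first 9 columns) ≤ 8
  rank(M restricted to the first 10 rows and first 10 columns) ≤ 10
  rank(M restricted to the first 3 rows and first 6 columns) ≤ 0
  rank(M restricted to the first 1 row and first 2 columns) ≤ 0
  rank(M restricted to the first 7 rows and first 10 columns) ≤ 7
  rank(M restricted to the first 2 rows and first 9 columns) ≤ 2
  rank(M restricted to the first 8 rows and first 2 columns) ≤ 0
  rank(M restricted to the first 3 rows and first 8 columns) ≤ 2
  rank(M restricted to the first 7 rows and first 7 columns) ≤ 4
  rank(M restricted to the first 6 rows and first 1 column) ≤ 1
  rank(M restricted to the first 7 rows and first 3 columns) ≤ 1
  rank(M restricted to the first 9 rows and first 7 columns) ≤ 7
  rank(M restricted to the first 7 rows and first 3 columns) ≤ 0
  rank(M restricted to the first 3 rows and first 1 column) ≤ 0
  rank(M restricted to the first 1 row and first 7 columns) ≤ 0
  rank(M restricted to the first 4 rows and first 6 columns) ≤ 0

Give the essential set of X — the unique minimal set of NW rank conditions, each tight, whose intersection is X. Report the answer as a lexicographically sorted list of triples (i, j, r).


Recovering R(i,j) via the rank-extension bound from the 29 conditions:

  row 1: 0 0 0 0 0 0 0 1 1 1
  row 2: 0 0 0 0 0 0 1 2 2 2
  row 3: 0 0 0 0 0 0 1 2 3 3
  row 4: 0 0 0 0 0 0 1 2 3 4
  row 5: 0 0 0 0 0 1 2 3 4 5
  row 6: 0 0 0 1 1 2 3 4 5 6
  row 7: 0 0 0 1 2 3 4 5 6 7
  row 8: 0 0 1 2 3 4 5 6 7 8
  row 9: 1 1 2 3 4 5 6 7 8 9
  row 10: 1 2 3 4 5 6 7 8 9 10

hence w(1..10) = (8, 7, 9, 10, 6, 4, 5, 3, 1, 2).

5 SE-corners of the 38-cell Rothe diagram give Ess(w):

[(1, 7, 0), (4, 6, 0), (5, 5, 0), (7, 3, 0), (8, 2, 0)]


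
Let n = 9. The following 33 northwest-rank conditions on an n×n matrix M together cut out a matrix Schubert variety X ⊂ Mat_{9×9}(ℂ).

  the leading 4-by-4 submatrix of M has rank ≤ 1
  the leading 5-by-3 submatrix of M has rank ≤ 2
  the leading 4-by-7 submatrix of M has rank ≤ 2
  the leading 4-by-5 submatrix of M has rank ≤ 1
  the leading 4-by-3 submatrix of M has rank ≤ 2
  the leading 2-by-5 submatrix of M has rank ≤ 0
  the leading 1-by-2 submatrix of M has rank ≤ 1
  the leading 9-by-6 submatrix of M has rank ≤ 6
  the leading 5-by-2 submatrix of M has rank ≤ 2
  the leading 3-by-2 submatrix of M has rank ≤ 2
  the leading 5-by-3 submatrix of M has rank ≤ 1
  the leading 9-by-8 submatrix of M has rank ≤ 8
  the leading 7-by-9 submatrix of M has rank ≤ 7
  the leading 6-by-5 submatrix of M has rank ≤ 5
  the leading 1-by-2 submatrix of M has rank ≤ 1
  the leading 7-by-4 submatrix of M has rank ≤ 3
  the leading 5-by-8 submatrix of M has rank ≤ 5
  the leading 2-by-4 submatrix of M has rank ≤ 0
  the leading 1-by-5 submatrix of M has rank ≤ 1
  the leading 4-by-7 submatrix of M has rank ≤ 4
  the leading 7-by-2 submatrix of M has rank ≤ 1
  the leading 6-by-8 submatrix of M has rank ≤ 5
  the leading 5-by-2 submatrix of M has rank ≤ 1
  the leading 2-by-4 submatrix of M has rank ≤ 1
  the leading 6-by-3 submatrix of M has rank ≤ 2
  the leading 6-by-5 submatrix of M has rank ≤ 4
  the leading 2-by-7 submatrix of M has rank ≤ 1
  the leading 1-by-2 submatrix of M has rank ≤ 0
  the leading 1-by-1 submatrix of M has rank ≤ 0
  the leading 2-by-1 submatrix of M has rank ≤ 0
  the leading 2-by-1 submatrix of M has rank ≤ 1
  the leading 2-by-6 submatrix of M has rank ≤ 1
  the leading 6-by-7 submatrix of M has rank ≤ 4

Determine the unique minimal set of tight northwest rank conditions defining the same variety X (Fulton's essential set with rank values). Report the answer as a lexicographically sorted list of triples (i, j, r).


Recovering R(i,j) via the rank-extension bound from the 33 conditions:

  R[1]: 0  0  0  0  0  1  1  1  1
  R[2]: 0  0  0  0  0  1  1  2  2
  R[3]: 1  1  1  1  1  2  2  3  3
  R[4]: 1  1  1  1  1  2  2  3  4
  R[5]: 1  1  1  2  2  3  3  4  5
  R[6]: 1  1  2  3  3  4  4  5  6
  R[7]: 1  1  2  3  4  5  5  6  7
  R[8]: 1  2  3  4  5  6  6  7  8
  R[9]: 1  2  3  4  5  6  7  8  9

the unique w with this rank table is (6, 8, 1, 9, 4, 3, 5, 2, 7).

|D(w)|=20, |Ess(w)|=6:

[(2, 5, 0), (2, 7, 1), (4, 5, 1), (4, 7, 2), (5, 3, 1), (7, 2, 1)]


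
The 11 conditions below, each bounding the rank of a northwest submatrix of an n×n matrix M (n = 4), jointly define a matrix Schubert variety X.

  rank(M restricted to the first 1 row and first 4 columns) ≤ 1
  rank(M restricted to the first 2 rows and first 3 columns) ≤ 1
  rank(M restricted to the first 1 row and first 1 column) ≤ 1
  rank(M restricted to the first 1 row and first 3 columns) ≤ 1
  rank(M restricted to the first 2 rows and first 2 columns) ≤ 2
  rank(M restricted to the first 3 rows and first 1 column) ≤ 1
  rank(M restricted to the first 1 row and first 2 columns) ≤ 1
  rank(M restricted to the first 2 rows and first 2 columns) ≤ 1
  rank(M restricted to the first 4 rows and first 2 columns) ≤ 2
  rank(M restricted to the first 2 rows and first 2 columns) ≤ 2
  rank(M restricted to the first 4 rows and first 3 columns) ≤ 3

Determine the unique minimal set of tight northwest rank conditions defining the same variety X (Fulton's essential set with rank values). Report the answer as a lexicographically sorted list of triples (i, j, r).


Computing R[i][j] = min implied NW-rank bound (n=4, 11 conditions):

  row 1: 1, 1, 1, 1
  row 2: 1, 1, 1, 2
  row 3: 1, 2, 2, 3
  row 4: 1, 2, 3, 4

the unique w with this rank table is (1, 4, 2, 3).

D(w) has 2 cells with 1 SE-corner; essential set:

[(2, 3, 1)]


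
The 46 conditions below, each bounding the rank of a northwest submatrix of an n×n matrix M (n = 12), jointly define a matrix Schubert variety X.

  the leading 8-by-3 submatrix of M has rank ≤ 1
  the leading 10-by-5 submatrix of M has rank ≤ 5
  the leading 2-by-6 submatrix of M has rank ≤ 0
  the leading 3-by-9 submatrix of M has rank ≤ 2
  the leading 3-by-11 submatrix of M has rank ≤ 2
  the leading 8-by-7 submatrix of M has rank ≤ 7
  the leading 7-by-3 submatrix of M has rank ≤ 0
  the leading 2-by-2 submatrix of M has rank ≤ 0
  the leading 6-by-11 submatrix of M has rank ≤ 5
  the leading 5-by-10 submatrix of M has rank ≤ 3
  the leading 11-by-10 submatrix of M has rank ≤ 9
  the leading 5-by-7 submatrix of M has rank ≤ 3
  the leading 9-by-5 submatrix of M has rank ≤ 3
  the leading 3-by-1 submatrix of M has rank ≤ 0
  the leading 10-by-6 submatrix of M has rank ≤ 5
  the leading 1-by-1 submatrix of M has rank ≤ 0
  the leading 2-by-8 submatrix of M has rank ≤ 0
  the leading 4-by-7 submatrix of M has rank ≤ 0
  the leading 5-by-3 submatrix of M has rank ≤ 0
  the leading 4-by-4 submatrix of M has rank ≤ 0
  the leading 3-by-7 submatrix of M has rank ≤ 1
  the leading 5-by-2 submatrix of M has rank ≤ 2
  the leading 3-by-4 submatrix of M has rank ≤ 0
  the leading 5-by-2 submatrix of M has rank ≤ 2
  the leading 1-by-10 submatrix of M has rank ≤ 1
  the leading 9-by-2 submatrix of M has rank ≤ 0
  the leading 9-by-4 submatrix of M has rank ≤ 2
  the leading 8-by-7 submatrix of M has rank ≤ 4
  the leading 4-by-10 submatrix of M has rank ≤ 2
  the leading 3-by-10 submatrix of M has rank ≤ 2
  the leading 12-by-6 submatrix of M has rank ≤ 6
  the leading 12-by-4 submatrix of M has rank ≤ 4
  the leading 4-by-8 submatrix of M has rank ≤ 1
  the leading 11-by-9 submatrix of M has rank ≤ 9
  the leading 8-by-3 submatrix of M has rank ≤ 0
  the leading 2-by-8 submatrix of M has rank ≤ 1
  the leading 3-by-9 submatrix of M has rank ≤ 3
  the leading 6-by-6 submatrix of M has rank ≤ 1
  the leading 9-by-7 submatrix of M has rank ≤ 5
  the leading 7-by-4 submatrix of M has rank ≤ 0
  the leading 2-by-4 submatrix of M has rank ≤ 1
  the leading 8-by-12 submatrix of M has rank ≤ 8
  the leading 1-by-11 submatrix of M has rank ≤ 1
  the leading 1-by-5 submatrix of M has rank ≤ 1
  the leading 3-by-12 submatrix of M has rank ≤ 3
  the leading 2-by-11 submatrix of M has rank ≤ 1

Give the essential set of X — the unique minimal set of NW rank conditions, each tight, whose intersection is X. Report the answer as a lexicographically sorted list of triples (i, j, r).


The tightest implied rank at each (i,j), from the 46 conditions:

  row 1: 0, 0, 0, 0, 0, 0, 0, 0, 1, 1, 1, 1
  row 2: 0, 0, 0, 0, 0, 0, 0, 0, 1, 1, 1, 2
  row 3: 0, 0, 0, 0, 0, 0, 0, 1, 2, 2, 2, 3
  row 4: 0, 0, 0, 0, 0, 0, 0, 1, 2, 2, 3, 4
  row 5: 0, 0, 0, 0, 1, 1, 1, 2, 3, 3, 4, 5
  row 6: 0, 0, 0, 0, 1, 1, 2, 3, 4, 4, 5, 6
  row 7: 0, 0, 0, 0, 1, 2, 3, 4, 5, 5, 6, 7
  row 8: 0, 0, 0, 1, 2, 3, 4, 5, 6, 6, 7, 8
  row 9: 0, 0, 1, 2, 3, 4, 5, 6, 7, 7, 8, 9
  row 10: 1, 1, 2, 3, 4, 5, 6, 7, 8, 8, 9, 10
  row 11: 1, 2, 3, 4, 5, 6, 7, 8, 9, 9, 10, 11
  row 12: 1, 2, 3, 4, 5, 6, 7, 8, 9, 10, 11, 12

giving w = (9, 12, 8, 11, 5, 7, 6, 4, 3, 1, 2, 10) via Δ²R.

8 SE-corners of the 51-cell Rothe diagram give Ess(w):

[(2, 8, 0), (2, 11, 1), (4, 7, 0), (4, 10, 2), (6, 6, 1), (7, 4, 0), (8, 3, 0), (9, 2, 0)]


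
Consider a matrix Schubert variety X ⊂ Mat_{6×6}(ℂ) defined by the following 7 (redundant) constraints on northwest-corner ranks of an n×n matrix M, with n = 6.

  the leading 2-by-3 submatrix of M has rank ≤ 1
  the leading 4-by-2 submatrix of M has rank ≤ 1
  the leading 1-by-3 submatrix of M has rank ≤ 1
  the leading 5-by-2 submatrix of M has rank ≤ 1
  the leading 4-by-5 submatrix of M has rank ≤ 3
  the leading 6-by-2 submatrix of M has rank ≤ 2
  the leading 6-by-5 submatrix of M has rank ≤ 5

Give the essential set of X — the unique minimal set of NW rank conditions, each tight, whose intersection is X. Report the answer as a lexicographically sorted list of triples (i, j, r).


Propagating the 7 rank bounds to every northwest block:

  i=1: 1, 1, 1, 1, 1, 1
  i=2: 1, 1, 1, 2, 2, 2
  i=3: 1, 1, 2, 3, 3, 3
  i=4: 1, 1, 2, 3, 3, 4
  i=5: 1, 1, 2, 3, 4, 5
  i=6: 1, 2, 3, 4, 5, 6

hence w(1..6) = (1, 4, 3, 6, 5, 2).

Rothe diagram D(w) (6 cells), 3 SE-corners (essential conditions):

[(2, 3, 1), (4, 5, 3), (5, 2, 1)]


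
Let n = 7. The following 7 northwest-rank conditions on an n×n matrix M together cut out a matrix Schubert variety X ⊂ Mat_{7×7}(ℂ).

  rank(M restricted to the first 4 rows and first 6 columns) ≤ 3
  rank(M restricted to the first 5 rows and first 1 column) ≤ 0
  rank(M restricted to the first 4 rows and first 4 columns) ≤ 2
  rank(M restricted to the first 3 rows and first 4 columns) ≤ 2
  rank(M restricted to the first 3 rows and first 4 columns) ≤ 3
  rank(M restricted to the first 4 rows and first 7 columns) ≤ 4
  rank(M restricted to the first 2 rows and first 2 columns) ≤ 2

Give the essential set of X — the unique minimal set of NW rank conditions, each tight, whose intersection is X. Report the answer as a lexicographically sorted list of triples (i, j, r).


Rank table r_w(7×7) implied by the 7 constraints:

  0 | 1 | 1 | 1 | 1 | 1 | 1
  0 | 1 | 2 | 2 | 2 | 2 | 2
  0 | 1 | 2 | 2 | 3 | 3 | 3
  0 | 1 | 2 | 2 | 3 | 3 | 4
  0 | 1 | 2 | 3 | 4 | 4 | 5
  1 | 2 | 3 | 4 | 5 | 5 | 6
  1 | 2 | 3 | 4 | 5 | 6 | 7

hence w(1..7) = (2, 3, 5, 7, 4, 1, 6).

Fulton essential set (3 of the 8 Rothe cells):

[(4, 4, 2), (4, 6, 3), (5, 1, 0)]


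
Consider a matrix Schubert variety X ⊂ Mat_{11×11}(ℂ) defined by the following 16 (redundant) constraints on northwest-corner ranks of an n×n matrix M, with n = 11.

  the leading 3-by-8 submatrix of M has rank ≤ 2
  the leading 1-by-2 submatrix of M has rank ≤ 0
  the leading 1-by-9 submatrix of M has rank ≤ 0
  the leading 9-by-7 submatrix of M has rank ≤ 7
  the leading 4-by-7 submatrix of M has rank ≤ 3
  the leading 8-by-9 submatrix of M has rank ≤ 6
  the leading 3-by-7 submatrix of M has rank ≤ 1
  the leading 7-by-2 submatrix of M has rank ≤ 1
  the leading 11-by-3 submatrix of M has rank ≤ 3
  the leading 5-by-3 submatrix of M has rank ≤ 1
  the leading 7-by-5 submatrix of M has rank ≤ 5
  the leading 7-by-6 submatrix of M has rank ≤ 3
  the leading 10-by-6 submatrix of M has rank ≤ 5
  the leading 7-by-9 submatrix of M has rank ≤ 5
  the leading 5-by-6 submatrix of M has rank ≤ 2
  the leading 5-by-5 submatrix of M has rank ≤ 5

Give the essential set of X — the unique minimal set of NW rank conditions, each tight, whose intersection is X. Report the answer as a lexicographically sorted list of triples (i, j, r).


The tightest implied rank at each (i,j), from the 16 conditions:

  i=1: 0, 0, 0, 0, 0, 0, 0, 0, 0, 1, 1
  i=2: 1, 1, 1, 1, 1, 1, 1, 1, 1, 2, 2
  i=3: 1, 1, 1, 1, 1, 1, 1, 2, 2, 3, 3
  i=4: 1, 1, 1, 2, 2, 2, 2, 3, 3, 4, 4
  i=5: 1, 1, 1, 2, 2, 2, 3, 4, 4, 5, 5
  i=6: 1, 1, 2, 3, 3, 3, 4, 5, 5, 6, 6
  i=7: 1, 1, 2, 3, 3, 3, 4, 5, 5, 6, 7
  i=8: 1, 2, 3, 4, 4, 4, 5, 6, 6, 7, 8
  i=9: 1, 2, 3, 4, 5, 5, 6, 7, 7, 8, 9
  i=10: 1, 2, 3, 4, 5, 5, 6, 7, 8, 9, 10
  i=11: 1, 2, 3, 4, 5, 6, 7, 8, 9, 10, 11

hence w(1..11) = (10, 1, 8, 4, 7, 3, 11, 2, 5, 9, 6).

ℓ(w)=27; the 8 essential cells (i,j,r):

[(1, 9, 0), (3, 7, 1), (5, 3, 1), (5, 6, 2), (7, 2, 1), (7, 6, 3), (7, 9, 5), (10, 6, 5)]


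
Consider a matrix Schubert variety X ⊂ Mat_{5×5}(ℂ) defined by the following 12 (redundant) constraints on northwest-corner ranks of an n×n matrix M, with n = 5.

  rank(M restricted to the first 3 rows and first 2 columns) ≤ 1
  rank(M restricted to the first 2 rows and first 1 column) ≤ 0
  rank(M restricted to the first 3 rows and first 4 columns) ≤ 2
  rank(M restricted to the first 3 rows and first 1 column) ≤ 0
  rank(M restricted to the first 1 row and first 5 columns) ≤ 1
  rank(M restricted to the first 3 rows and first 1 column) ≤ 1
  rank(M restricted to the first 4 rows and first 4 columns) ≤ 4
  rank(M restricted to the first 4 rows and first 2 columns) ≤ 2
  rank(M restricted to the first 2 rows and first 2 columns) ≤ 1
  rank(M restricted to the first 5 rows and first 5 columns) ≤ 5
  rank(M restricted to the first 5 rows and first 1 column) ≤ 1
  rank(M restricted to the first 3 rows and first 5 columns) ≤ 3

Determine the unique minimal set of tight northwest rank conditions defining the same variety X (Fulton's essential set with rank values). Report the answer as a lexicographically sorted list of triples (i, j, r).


Propagating the 12 rank bounds to every northwest block:

  i=1: 0 | 1 | 1 | 1 | 1
  i=2: 0 | 1 | 2 | 2 | 2
  i=3: 0 | 1 | 2 | 2 | 3
  i=4: 1 | 2 | 3 | 3 | 4
  i=5: 1 | 2 | 3 | 4 | 5

giving w = (2, 3, 5, 1, 4) via Δ²R.

Rothe diagram D(w) (4 cells), 2 SE-corners (essential conditions):

[(3, 1, 0), (3, 4, 2)]


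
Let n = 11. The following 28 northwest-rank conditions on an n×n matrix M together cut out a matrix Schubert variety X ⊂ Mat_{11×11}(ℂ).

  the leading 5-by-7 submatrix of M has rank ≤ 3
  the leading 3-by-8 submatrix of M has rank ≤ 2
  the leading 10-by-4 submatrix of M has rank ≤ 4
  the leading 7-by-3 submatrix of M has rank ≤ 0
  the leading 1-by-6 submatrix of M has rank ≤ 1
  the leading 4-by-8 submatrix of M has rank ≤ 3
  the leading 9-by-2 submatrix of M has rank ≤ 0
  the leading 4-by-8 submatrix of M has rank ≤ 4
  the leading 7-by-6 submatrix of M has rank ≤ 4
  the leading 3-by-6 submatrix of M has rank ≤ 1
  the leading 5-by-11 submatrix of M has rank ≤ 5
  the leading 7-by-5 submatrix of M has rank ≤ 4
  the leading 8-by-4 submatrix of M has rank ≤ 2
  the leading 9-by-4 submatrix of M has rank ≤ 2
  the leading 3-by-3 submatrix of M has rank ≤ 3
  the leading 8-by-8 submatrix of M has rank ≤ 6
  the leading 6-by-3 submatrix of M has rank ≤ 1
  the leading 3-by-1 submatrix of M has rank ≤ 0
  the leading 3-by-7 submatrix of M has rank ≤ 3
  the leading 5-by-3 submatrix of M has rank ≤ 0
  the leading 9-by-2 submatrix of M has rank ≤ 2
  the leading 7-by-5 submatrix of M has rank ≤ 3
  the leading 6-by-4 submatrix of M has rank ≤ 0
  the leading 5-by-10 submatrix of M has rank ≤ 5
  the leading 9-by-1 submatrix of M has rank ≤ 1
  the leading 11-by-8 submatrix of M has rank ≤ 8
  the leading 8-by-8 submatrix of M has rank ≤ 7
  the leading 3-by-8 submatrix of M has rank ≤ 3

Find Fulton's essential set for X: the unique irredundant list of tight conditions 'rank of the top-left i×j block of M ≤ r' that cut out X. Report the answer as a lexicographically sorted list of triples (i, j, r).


The tightest implied rank at each (i,j), from the 28 conditions:

  R[1]: 0 | 0 | 0 | 0 | 1 | 1 | 1 | 1 | 1 | 1 | 1
  R[2]: 0 | 0 | 0 | 0 | 1 | 1 | 2 | 2 | 2 | 2 | 2
  R[3]: 0 | 0 | 0 | 0 | 1 | 1 | 2 | 2 | 3 | 3 | 3
  R[4]: 0 | 0 | 0 | 0 | 1 | 2 | 3 | 3 | 4 | 4 | 4
  R[5]: 0 | 0 | 0 | 0 | 1 | 2 | 3 | 4 | 5 | 5 | 5
  R[6]: 0 | 0 | 0 | 0 | 1 | 2 | 3 | 4 | 5 | 6 | 6
  R[7]: 0 | 0 | 0 | 1 | 2 | 3 | 4 | 5 | 6 | 7 | 7
  R[8]: 0 | 0 | 1 | 2 | 3 | 4 | 5 | 6 | 7 | 8 | 8
  R[9]: 0 | 0 | 1 | 2 | 3 | 4 | 5 | 6 | 7 | 8 | 9
  R[10]: 1 | 1 | 2 | 3 | 4 | 5 | 6 | 7 | 8 | 9 | 10
  R[11]: 1 | 2 | 3 | 4 | 5 | 6 | 7 | 8 | 9 | 10 | 11

the unique w with this rank table is (5, 7, 9, 6, 8, 10, 4, 3, 11, 1, 2).

ℓ(w)=34; the 5 essential cells (i,j,r):

[(3, 6, 1), (3, 8, 2), (6, 4, 0), (7, 3, 0), (9, 2, 0)]
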